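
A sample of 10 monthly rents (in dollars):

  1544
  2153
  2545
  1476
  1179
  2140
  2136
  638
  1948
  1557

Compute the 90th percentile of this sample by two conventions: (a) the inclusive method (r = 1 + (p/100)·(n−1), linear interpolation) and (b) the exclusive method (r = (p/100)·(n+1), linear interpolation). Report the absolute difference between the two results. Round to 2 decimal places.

313.60

Sorted: 638, 1179, 1476, 1544, 1557, 1948, 2136, 2140, 2153, 2545.
n = 10.
(a) r = 9.1; between ranks 9 (2153) and 10 (2545): 2192.2.
(b) r = 9.9; between ranks 9 (2153) and 10 (2545): 2505.8.
|2192.2 − 2505.8| = 313.6.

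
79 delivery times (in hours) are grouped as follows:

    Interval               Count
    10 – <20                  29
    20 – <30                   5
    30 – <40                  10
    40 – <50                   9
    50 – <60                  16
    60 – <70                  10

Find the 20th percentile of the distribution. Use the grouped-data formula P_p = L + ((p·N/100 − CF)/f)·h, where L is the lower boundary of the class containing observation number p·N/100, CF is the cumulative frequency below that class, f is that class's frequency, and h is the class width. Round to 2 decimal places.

N = 79; target position k = 20/100 · 79 = 15.8.
Cumulative frequencies: 29, 34, 44, 53, 69, 79.
Observation 15.8 falls in the class 10 – <20.
L = 10, CF = 0, f = 29, h = 10.
P20 = 10 + ((15.8 − 0)/29)·10 = 10 + 5.44828 = 15.4483.

15.45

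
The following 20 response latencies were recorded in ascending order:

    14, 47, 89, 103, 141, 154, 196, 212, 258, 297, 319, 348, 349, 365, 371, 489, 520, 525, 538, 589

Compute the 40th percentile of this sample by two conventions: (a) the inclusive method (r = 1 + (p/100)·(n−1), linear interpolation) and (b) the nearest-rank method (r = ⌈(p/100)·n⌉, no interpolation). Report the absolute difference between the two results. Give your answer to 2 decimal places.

27.60

n = 20.
(a) r = 8.6; between ranks 8 (212) and 9 (258): 239.6.
(b) the nearest-rank method: rank 8 → 212.
|239.6 − 212| = 27.6.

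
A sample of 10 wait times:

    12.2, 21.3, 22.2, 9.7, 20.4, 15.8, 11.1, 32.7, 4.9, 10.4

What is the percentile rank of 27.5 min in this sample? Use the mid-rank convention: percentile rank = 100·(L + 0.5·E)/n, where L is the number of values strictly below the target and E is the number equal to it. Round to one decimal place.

Sorted: 4.9, 9.7, 10.4, 11.1, 12.2, 15.8, 20.4, 21.3, 22.2, 32.7.
Count below 27.5: L = 9; count equal: E = 0; n = 10.
Percentile rank = 100·(9 + 0.5·0)/10 = 100·9/10 = 90.

90.0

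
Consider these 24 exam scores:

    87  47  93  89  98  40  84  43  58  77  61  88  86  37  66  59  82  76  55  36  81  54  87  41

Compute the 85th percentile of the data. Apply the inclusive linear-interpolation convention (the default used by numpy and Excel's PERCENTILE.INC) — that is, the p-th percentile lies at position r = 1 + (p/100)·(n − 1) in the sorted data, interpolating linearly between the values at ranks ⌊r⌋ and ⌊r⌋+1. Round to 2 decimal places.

87.55

Sorted: 36, 37, 40, 41, 43, 47, 54, 55, 58, 59, 61, 66, 76, 77, 81, 82, 84, 86, 87, 87, 88, 89, 93, 98.
n = 24.
r = 1 + (85/100)·(24 − 1) = 1 + 19.55 = 20.55.
Rank 20 is 87 and rank 21 is 88.
Interpolate: 87 + 0.55·(88 − 87) = 87 + 0.55·1 = 87.55.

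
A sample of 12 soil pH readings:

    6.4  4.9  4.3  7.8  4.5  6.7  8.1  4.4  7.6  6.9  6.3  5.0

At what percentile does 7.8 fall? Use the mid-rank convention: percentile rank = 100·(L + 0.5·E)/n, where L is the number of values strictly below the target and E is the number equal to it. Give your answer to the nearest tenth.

Sorted: 4.3, 4.4, 4.5, 4.9, 5.0, 6.3, 6.4, 6.7, 6.9, 7.6, 7.8, 8.1.
Count below 7.8: L = 10; count equal: E = 1; n = 12.
Percentile rank = 100·(10 + 0.5·1)/12 = 100·10.5/12 = 87.5.

87.5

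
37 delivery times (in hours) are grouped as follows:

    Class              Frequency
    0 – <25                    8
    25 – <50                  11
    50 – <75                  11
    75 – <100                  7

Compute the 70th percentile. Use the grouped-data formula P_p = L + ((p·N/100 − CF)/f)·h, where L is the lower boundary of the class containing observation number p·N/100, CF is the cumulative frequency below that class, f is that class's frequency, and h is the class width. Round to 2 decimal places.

65.68

N = 37; target position k = 70/100 · 37 = 25.9.
Cumulative frequencies: 8, 19, 30, 37.
Observation 25.9 falls in the class 50 – <75.
L = 50, CF = 19, f = 11, h = 25.
P70 = 50 + ((25.9 − 19)/11)·25 = 50 + 15.6818 = 65.6818.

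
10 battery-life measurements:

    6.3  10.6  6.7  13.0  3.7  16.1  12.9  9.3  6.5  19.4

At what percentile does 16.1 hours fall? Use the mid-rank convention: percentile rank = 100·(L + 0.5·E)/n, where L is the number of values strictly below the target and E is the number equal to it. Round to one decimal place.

85.0

Sorted: 3.7, 6.3, 6.5, 6.7, 9.3, 10.6, 12.9, 13.0, 16.1, 19.4.
Count below 16.1: L = 8; count equal: E = 1; n = 10.
Percentile rank = 100·(8 + 0.5·1)/10 = 100·8.5/10 = 85.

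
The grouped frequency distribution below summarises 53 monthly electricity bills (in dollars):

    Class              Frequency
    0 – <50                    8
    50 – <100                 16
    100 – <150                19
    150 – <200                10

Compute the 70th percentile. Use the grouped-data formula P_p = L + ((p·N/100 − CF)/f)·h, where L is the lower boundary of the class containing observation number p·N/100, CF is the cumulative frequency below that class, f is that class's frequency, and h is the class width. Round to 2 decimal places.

134.47

N = 53; target position k = 70/100 · 53 = 37.1.
Cumulative frequencies: 8, 24, 43, 53.
Observation 37.1 falls in the class 100 – <150.
L = 100, CF = 24, f = 19, h = 50.
P70 = 100 + ((37.1 − 24)/19)·50 = 100 + 34.4737 = 134.474.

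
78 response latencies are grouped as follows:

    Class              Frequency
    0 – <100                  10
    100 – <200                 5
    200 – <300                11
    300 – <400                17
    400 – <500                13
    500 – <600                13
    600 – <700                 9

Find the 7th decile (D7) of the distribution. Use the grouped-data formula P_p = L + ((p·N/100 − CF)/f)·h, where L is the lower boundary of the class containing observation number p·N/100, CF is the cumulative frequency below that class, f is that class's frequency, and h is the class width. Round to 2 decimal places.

489.23

N = 78; target position k = 70/100 · 78 = 54.6.
Cumulative frequencies: 10, 15, 26, 43, 56, 69, 78.
Observation 54.6 falls in the class 400 – <500.
L = 400, CF = 43, f = 13, h = 100.
P70 = 400 + ((54.6 − 43)/13)·100 = 400 + 89.2308 = 489.231.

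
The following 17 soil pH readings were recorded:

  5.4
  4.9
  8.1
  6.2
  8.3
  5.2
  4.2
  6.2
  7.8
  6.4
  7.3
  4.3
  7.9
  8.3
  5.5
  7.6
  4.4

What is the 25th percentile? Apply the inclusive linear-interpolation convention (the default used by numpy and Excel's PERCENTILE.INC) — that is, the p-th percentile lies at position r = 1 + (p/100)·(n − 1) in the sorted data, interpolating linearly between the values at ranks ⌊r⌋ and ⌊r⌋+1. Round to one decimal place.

5.2

Sorted: 4.2, 4.3, 4.4, 4.9, 5.2, 5.4, 5.5, 6.2, 6.2, 6.4, 7.3, 7.6, 7.8, 7.9, 8.1, 8.3, 8.3.
n = 17.
r = 1 + (25/100)·(17 − 1) = 1 + 4 = 5.
r is an integer, so P25 is the value at rank 5: 5.2.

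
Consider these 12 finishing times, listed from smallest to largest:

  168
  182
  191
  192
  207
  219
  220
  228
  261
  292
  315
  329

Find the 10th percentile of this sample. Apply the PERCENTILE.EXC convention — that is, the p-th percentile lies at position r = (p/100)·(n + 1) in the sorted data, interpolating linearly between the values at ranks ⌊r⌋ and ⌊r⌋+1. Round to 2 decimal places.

n = 12.
r = (10/100)·(12 + 1) = 1.3.
Rank 1 is 168 and rank 2 is 182.
Interpolate: 168 + 0.3·(182 − 168) = 168 + 0.3·14 = 172.2.

172.20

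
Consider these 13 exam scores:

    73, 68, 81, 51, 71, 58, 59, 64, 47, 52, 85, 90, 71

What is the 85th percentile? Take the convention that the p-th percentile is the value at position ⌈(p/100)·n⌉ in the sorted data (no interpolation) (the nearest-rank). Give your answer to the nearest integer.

Sorted: 47, 51, 52, 58, 59, 64, 68, 71, 71, 73, 81, 85, 90.
n = 13.
Position = ⌈85/100 · 13⌉ = ⌈11.05⌉ = 12.
The value at rank 12 is 85.

85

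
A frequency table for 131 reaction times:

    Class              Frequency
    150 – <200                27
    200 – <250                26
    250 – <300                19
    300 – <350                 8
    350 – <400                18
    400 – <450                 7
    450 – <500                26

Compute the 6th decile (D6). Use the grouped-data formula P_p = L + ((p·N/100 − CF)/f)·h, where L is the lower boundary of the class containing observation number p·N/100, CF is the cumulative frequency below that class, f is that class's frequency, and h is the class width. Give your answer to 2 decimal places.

N = 131; target position k = 60/100 · 131 = 78.6.
Cumulative frequencies: 27, 53, 72, 80, 98, 105, 131.
Observation 78.6 falls in the class 300 – <350.
L = 300, CF = 72, f = 8, h = 50.
P60 = 300 + ((78.6 − 72)/8)·50 = 300 + 41.25 = 341.25.

341.25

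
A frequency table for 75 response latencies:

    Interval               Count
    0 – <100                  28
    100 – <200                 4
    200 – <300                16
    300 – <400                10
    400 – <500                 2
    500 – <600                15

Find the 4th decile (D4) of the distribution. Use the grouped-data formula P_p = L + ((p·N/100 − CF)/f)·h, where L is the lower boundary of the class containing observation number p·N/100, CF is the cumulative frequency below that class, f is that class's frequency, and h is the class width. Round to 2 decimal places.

N = 75; target position k = 40/100 · 75 = 30.
Cumulative frequencies: 28, 32, 48, 58, 60, 75.
Observation 30 falls in the class 100 – <200.
L = 100, CF = 28, f = 4, h = 100.
P40 = 100 + ((30 − 28)/4)·100 = 100 + 50 = 150.

150.00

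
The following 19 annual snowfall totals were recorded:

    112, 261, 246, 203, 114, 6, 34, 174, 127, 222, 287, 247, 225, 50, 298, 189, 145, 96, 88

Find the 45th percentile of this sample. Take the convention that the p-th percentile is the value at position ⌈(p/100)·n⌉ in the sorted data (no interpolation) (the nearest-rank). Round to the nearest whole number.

145

Sorted: 6, 34, 50, 88, 96, 112, 114, 127, 145, 174, 189, 203, 222, 225, 246, 247, 261, 287, 298.
n = 19.
Position = ⌈45/100 · 19⌉ = ⌈8.55⌉ = 9.
The value at rank 9 is 145.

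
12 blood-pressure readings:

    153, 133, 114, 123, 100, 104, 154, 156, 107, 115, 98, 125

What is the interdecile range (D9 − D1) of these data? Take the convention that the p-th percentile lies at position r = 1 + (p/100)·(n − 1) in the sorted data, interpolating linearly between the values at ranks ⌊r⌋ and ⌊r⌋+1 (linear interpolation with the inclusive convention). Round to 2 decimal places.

53.50

Sorted: 98, 100, 104, 107, 114, 115, 123, 125, 133, 153, 154, 156.
n = 12.
P10: r = 2.1; ranks 2–3 are 100, 104; interpolating gives 100.4.
P90: r = 10.9; ranks 10–11 are 153, 154; interpolating gives 153.9.
Difference: 153.9 − 100.4 = 53.5.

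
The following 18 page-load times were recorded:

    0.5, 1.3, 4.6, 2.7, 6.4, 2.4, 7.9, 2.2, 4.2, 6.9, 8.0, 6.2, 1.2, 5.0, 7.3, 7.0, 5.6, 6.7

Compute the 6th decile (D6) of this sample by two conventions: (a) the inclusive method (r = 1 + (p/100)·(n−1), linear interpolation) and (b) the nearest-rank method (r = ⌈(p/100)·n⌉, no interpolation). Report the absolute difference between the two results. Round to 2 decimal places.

0.04

Sorted: 0.5, 1.2, 1.3, 2.2, 2.4, 2.7, 4.2, 4.6, 5.0, 5.6, 6.2, 6.4, 6.7, 6.9, 7.0, 7.3, 7.9, 8.0.
n = 18.
(a) r = 11.2; between ranks 11 (6.2) and 12 (6.4): 6.24.
(b) the nearest-rank method: rank 11 → 6.2.
|6.24 − 6.2| = 0.04.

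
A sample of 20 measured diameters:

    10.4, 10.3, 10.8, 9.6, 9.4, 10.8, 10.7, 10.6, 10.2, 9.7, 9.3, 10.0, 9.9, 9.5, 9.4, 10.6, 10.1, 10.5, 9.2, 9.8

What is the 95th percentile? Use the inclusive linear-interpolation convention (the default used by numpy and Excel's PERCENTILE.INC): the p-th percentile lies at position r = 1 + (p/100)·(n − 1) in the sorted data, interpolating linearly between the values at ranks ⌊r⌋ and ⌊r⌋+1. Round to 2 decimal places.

10.80

Sorted: 9.2, 9.3, 9.4, 9.4, 9.5, 9.6, 9.7, 9.8, 9.9, 10.0, 10.1, 10.2, 10.3, 10.4, 10.5, 10.6, 10.6, 10.7, 10.8, 10.8.
n = 20.
r = 1 + (95/100)·(20 − 1) = 1 + 18.05 = 19.05.
Rank 19 is 10.8 and rank 20 is 10.8.
Interpolate: 10.8 + 0.05·(10.8 − 10.8) = 10.8 + 0.05·0 = 10.8.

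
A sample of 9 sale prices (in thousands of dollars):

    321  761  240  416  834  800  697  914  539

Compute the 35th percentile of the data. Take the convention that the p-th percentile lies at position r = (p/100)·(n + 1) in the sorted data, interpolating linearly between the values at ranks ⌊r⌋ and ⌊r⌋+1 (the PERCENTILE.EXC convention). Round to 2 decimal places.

477.50

Sorted: 240, 321, 416, 539, 697, 761, 800, 834, 914.
n = 9.
r = (35/100)·(9 + 1) = 3.5.
Rank 3 is 416 and rank 4 is 539.
Interpolate: 416 + 0.5·(539 − 416) = 416 + 0.5·123 = 477.5.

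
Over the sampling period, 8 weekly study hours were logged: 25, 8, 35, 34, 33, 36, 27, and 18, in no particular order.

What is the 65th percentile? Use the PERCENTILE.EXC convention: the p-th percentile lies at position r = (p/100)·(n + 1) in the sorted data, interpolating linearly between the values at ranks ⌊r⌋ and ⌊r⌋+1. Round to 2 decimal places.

33.85

Sorted: 8, 18, 25, 27, 33, 34, 35, 36.
n = 8.
r = (65/100)·(8 + 1) = 5.85.
Rank 5 is 33 and rank 6 is 34.
Interpolate: 33 + 0.85·(34 − 33) = 33 + 0.85·1 = 33.85.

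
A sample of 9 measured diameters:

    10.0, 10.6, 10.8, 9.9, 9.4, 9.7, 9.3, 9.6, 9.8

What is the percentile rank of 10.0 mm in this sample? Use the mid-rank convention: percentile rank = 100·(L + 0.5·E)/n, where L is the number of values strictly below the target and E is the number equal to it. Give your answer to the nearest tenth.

Sorted: 9.3, 9.4, 9.6, 9.7, 9.8, 9.9, 10.0, 10.6, 10.8.
Count below 10.0: L = 6; count equal: E = 1; n = 9.
Percentile rank = 100·(6 + 0.5·1)/9 = 100·6.5/9 = 72.22.

72.2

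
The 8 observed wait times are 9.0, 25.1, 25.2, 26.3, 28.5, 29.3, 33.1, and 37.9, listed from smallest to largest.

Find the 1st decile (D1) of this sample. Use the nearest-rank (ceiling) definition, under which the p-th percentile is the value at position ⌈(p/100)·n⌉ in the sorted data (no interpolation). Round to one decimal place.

9.0

n = 8.
Position = ⌈10/100 · 8⌉ = ⌈0.8⌉ = 1.
The value at rank 1 is 9.0.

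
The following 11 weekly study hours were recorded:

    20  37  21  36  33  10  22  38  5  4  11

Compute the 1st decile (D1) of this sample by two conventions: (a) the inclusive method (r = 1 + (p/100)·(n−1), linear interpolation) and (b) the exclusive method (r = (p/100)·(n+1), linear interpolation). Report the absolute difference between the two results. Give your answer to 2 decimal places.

Sorted: 4, 5, 10, 11, 20, 21, 22, 33, 36, 37, 38.
n = 11.
(a) r = 2 → value at rank 2 = 5.
(b) r = 1.2; between ranks 1 (4) and 2 (5): 4.2.
|5 − 4.2| = 0.8.

0.80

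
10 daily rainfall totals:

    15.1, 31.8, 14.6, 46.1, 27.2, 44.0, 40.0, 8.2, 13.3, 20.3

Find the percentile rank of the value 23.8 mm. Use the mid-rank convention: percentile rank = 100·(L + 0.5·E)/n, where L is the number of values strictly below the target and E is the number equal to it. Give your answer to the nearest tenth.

50.0

Sorted: 8.2, 13.3, 14.6, 15.1, 20.3, 27.2, 31.8, 40.0, 44.0, 46.1.
Count below 23.8: L = 5; count equal: E = 0; n = 10.
Percentile rank = 100·(5 + 0.5·0)/10 = 100·5/10 = 50.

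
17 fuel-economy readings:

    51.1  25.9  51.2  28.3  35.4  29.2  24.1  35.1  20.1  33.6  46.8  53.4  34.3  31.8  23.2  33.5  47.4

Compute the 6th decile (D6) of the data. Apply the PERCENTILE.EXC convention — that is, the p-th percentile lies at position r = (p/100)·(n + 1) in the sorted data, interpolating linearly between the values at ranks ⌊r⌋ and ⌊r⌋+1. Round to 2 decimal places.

Sorted: 20.1, 23.2, 24.1, 25.9, 28.3, 29.2, 31.8, 33.5, 33.6, 34.3, 35.1, 35.4, 46.8, 47.4, 51.1, 51.2, 53.4.
n = 17.
r = (60/100)·(17 + 1) = 10.8.
Rank 10 is 34.3 and rank 11 is 35.1.
Interpolate: 34.3 + 0.8·(35.1 − 34.3) = 34.3 + 0.8·0.8 = 34.94.

34.94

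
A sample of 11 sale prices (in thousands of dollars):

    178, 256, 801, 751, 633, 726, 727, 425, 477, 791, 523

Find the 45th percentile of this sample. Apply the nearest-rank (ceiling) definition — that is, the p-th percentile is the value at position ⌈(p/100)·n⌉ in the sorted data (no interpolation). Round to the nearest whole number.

Sorted: 178, 256, 425, 477, 523, 633, 726, 727, 751, 791, 801.
n = 11.
Position = ⌈45/100 · 11⌉ = ⌈4.95⌉ = 5.
The value at rank 5 is 523.

523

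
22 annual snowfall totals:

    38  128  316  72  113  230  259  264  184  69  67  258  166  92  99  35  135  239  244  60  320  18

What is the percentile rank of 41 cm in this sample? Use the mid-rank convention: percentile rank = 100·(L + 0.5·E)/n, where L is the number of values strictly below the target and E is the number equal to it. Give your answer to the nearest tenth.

13.6

Sorted: 18, 35, 38, 60, 67, 69, 72, 92, 99, 113, 128, 135, 166, 184, 230, 239, 244, 258, 259, 264, 316, 320.
Count below 41: L = 3; count equal: E = 0; n = 22.
Percentile rank = 100·(3 + 0.5·0)/22 = 100·3/22 = 13.64.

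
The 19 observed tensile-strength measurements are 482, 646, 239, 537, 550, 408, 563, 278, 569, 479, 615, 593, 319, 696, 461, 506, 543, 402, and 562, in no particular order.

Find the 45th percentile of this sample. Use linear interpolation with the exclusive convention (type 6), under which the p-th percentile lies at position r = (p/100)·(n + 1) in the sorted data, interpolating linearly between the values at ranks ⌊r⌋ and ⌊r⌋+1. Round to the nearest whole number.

Sorted: 239, 278, 319, 402, 408, 461, 479, 482, 506, 537, 543, 550, 562, 563, 569, 593, 615, 646, 696.
n = 19.
r = (45/100)·(19 + 1) = 9.
r is an integer, so P45 is the value at rank 9: 506.

506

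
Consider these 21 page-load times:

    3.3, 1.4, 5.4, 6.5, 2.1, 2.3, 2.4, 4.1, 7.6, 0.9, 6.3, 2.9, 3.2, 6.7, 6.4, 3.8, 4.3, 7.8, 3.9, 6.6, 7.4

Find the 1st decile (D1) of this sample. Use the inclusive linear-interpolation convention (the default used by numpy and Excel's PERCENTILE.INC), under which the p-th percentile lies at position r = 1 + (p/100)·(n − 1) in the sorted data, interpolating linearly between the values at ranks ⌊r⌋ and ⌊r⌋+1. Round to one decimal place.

2.1

Sorted: 0.9, 1.4, 2.1, 2.3, 2.4, 2.9, 3.2, 3.3, 3.8, 3.9, 4.1, 4.3, 5.4, 6.3, 6.4, 6.5, 6.6, 6.7, 7.4, 7.6, 7.8.
n = 21.
r = 1 + (10/100)·(21 − 1) = 1 + 2 = 3.
r is an integer, so P10 is the value at rank 3: 2.1.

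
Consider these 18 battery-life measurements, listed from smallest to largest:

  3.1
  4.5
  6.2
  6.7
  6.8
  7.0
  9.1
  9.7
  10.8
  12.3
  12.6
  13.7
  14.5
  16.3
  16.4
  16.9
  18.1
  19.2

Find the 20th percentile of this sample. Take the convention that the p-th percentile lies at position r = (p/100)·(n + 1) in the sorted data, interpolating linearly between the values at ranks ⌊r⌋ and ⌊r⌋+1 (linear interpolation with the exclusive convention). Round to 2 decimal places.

n = 18.
r = (20/100)·(18 + 1) = 3.8.
Rank 3 is 6.2 and rank 4 is 6.7.
Interpolate: 6.2 + 0.8·(6.7 − 6.2) = 6.2 + 0.8·0.5 = 6.6.

6.60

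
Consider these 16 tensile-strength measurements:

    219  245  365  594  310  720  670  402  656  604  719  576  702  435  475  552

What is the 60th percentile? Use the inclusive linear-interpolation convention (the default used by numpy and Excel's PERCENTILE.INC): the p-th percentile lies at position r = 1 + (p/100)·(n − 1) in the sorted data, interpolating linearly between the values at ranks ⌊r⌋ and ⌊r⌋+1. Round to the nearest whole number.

594

Sorted: 219, 245, 310, 365, 402, 435, 475, 552, 576, 594, 604, 656, 670, 702, 719, 720.
n = 16.
r = 1 + (60/100)·(16 − 1) = 1 + 9 = 10.
r is an integer, so P60 is the value at rank 10: 594.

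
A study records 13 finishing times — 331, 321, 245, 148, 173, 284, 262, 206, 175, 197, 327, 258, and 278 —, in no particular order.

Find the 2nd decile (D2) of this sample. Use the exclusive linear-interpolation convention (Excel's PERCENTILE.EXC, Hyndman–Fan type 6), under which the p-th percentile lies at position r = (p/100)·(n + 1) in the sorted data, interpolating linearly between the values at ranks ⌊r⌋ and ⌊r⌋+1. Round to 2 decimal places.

174.60

Sorted: 148, 173, 175, 197, 206, 245, 258, 262, 278, 284, 321, 327, 331.
n = 13.
r = (20/100)·(13 + 1) = 2.8.
Rank 2 is 173 and rank 3 is 175.
Interpolate: 173 + 0.8·(175 − 173) = 173 + 0.8·2 = 174.6.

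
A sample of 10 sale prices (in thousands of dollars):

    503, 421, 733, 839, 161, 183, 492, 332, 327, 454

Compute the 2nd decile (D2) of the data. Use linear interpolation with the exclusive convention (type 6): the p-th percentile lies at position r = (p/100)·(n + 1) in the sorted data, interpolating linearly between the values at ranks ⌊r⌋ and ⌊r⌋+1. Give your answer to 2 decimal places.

211.80

Sorted: 161, 183, 327, 332, 421, 454, 492, 503, 733, 839.
n = 10.
r = (20/100)·(10 + 1) = 2.2.
Rank 2 is 183 and rank 3 is 327.
Interpolate: 183 + 0.2·(327 − 183) = 183 + 0.2·144 = 211.8.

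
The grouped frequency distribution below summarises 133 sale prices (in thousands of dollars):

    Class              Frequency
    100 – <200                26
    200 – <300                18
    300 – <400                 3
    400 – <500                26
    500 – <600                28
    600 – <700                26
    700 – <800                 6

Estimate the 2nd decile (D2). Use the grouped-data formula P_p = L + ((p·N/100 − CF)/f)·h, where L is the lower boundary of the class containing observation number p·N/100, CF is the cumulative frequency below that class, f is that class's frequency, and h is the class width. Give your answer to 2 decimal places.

203.33

N = 133; target position k = 20/100 · 133 = 26.6.
Cumulative frequencies: 26, 44, 47, 73, 101, 127, 133.
Observation 26.6 falls in the class 200 – <300.
L = 200, CF = 26, f = 18, h = 100.
P20 = 200 + ((26.6 − 26)/18)·100 = 200 + 3.33333 = 203.333.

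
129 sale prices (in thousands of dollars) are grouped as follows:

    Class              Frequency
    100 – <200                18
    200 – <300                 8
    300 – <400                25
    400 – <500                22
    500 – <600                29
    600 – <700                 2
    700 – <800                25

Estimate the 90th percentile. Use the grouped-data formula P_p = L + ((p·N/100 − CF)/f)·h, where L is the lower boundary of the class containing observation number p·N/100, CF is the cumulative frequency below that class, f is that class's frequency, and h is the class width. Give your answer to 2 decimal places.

N = 129; target position k = 90/100 · 129 = 116.1.
Cumulative frequencies: 18, 26, 51, 73, 102, 104, 129.
Observation 116.1 falls in the class 700 – <800.
L = 700, CF = 104, f = 25, h = 100.
P90 = 700 + ((116.1 − 104)/25)·100 = 700 + 48.4 = 748.4.

748.40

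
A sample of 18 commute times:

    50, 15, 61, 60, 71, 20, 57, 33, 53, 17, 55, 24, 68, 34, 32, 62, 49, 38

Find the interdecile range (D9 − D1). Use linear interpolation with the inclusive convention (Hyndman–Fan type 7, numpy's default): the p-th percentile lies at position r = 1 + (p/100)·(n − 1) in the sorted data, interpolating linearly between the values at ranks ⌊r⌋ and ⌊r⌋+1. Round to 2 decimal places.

Sorted: 15, 17, 20, 24, 32, 33, 34, 38, 49, 50, 53, 55, 57, 60, 61, 62, 68, 71.
n = 18.
P10: r = 2.7; ranks 2–3 are 17, 20; interpolating gives 19.1.
P90: r = 16.3; ranks 16–17 are 62, 68; interpolating gives 63.8.
Difference: 63.8 − 19.1 = 44.7.

44.70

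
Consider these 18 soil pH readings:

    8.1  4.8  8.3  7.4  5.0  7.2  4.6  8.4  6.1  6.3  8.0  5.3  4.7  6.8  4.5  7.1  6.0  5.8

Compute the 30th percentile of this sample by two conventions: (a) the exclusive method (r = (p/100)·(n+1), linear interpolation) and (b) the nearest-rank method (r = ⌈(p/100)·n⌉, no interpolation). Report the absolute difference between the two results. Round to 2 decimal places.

0.09

Sorted: 4.5, 4.6, 4.7, 4.8, 5.0, 5.3, 5.8, 6.0, 6.1, 6.3, 6.8, 7.1, 7.2, 7.4, 8.0, 8.1, 8.3, 8.4.
n = 18.
(a) r = 5.7; between ranks 5 (5.0) and 6 (5.3): 5.21.
(b) the nearest-rank method: rank 6 → 5.3.
|5.21 − 5.3| = 0.09.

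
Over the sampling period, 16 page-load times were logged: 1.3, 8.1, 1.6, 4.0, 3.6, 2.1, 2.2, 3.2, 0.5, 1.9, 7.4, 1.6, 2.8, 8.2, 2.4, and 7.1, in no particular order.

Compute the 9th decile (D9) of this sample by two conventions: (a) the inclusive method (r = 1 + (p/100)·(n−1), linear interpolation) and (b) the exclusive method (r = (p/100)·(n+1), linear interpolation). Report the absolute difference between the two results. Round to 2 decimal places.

0.38

Sorted: 0.5, 1.3, 1.6, 1.6, 1.9, 2.1, 2.2, 2.4, 2.8, 3.2, 3.6, 4.0, 7.1, 7.4, 8.1, 8.2.
n = 16.
(a) r = 14.5; between ranks 14 (7.4) and 15 (8.1): 7.75.
(b) r = 15.3; between ranks 15 (8.1) and 16 (8.2): 8.13.
|7.75 − 8.13| = 0.38.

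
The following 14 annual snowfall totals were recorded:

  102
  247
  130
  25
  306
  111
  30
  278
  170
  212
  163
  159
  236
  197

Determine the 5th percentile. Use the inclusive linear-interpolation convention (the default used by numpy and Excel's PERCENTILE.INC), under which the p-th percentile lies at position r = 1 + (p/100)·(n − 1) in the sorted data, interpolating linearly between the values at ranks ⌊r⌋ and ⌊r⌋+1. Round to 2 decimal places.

Sorted: 25, 30, 102, 111, 130, 159, 163, 170, 197, 212, 236, 247, 278, 306.
n = 14.
r = 1 + (5/100)·(14 − 1) = 1 + 0.65 = 1.65.
Rank 1 is 25 and rank 2 is 30.
Interpolate: 25 + 0.65·(30 − 25) = 25 + 0.65·5 = 28.25.

28.25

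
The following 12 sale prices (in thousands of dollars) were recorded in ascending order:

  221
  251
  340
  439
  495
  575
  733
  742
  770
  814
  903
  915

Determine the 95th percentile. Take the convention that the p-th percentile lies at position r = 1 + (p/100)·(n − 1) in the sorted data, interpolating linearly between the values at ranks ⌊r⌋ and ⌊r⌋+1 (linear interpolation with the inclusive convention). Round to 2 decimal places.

908.40

n = 12.
r = 1 + (95/100)·(12 − 1) = 1 + 10.45 = 11.45.
Rank 11 is 903 and rank 12 is 915.
Interpolate: 903 + 0.45·(915 − 903) = 903 + 0.45·12 = 908.4.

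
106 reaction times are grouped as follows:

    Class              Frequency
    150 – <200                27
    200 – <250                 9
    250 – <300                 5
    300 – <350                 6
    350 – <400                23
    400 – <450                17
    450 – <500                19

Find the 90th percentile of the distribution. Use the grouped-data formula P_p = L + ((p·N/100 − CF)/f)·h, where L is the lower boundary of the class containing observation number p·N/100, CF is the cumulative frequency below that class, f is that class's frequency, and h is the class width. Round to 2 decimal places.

472.11

N = 106; target position k = 90/100 · 106 = 95.4.
Cumulative frequencies: 27, 36, 41, 47, 70, 87, 106.
Observation 95.4 falls in the class 450 – <500.
L = 450, CF = 87, f = 19, h = 50.
P90 = 450 + ((95.4 − 87)/19)·50 = 450 + 22.1053 = 472.105.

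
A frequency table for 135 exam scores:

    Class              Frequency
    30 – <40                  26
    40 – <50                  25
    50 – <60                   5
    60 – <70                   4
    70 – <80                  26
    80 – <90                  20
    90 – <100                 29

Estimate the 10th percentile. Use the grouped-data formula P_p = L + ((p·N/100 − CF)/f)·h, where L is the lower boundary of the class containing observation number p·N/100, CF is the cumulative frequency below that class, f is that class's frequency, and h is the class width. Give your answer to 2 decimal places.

35.19

N = 135; target position k = 10/100 · 135 = 13.5.
Cumulative frequencies: 26, 51, 56, 60, 86, 106, 135.
Observation 13.5 falls in the class 30 – <40.
L = 30, CF = 0, f = 26, h = 10.
P10 = 30 + ((13.5 − 0)/26)·10 = 30 + 5.19231 = 35.1923.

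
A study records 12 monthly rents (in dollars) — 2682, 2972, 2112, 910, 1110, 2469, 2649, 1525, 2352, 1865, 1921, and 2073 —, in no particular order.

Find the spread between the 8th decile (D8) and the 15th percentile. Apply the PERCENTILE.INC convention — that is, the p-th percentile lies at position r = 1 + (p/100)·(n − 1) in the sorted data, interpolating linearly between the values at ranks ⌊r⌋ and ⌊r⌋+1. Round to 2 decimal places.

Sorted: 910, 1110, 1525, 1865, 1921, 2073, 2112, 2352, 2469, 2649, 2682, 2972.
n = 12.
P15: r = 2.65; ranks 2–3 are 1110, 1525; interpolating gives 1379.75.
P80: r = 9.8; ranks 9–10 are 2469, 2649; interpolating gives 2613.
Difference: 2613 − 1379.75 = 1233.25.

1233.25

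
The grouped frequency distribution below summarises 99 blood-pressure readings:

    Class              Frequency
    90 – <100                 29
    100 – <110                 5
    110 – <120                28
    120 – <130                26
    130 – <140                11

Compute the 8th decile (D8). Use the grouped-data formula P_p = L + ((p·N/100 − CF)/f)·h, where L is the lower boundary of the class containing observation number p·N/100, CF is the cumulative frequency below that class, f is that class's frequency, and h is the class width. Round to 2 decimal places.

126.62

N = 99; target position k = 80/100 · 99 = 79.2.
Cumulative frequencies: 29, 34, 62, 88, 99.
Observation 79.2 falls in the class 120 – <130.
L = 120, CF = 62, f = 26, h = 10.
P80 = 120 + ((79.2 − 62)/26)·10 = 120 + 6.61538 = 126.615.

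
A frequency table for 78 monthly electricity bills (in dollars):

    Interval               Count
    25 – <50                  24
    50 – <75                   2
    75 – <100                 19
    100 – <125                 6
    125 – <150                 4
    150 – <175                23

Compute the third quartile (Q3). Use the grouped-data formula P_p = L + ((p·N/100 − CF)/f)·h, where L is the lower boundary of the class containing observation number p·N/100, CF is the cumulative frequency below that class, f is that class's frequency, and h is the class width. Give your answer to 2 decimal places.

153.80

N = 78; target position k = 75/100 · 78 = 58.5.
Cumulative frequencies: 24, 26, 45, 51, 55, 78.
Observation 58.5 falls in the class 150 – <175.
L = 150, CF = 55, f = 23, h = 25.
P75 = 150 + ((58.5 − 55)/23)·25 = 150 + 3.80435 = 153.804.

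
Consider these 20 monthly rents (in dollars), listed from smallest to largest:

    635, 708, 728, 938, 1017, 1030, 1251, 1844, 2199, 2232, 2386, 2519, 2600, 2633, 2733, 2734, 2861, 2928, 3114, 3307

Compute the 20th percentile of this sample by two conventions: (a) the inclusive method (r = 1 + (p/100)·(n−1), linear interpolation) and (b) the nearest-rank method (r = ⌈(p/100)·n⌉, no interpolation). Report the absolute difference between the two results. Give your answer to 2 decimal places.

63.20

n = 20.
(a) r = 4.8; between ranks 4 (938) and 5 (1017): 1001.2.
(b) the nearest-rank method: rank 4 → 938.
|1001.2 − 938| = 63.2.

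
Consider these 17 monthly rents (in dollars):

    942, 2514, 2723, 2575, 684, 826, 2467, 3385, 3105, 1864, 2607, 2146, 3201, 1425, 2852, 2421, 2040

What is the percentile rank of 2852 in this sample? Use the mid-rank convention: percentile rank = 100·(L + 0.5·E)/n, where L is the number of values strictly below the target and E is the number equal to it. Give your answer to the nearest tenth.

79.4

Sorted: 684, 826, 942, 1425, 1864, 2040, 2146, 2421, 2467, 2514, 2575, 2607, 2723, 2852, 3105, 3201, 3385.
Count below 2852: L = 13; count equal: E = 1; n = 17.
Percentile rank = 100·(13 + 0.5·1)/17 = 100·13.5/17 = 79.41.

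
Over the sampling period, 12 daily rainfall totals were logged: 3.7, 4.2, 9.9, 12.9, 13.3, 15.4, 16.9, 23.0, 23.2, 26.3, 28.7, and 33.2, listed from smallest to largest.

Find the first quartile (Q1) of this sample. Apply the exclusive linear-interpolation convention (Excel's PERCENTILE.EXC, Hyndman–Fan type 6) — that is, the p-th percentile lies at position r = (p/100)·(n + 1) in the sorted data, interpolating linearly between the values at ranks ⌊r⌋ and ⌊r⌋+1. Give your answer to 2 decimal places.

10.65

n = 12.
r = (25/100)·(12 + 1) = 3.25.
Rank 3 is 9.9 and rank 4 is 12.9.
Interpolate: 9.9 + 0.25·(12.9 − 9.9) = 9.9 + 0.25·3 = 10.65.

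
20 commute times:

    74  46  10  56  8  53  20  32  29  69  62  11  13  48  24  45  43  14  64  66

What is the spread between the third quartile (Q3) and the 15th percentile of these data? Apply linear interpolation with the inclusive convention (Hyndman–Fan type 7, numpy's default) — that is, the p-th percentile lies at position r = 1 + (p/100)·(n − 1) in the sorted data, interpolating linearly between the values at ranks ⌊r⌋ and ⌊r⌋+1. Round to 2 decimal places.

44.80

Sorted: 8, 10, 11, 13, 14, 20, 24, 29, 32, 43, 45, 46, 48, 53, 56, 62, 64, 66, 69, 74.
n = 20.
P15: r = 3.85; ranks 3–4 are 11, 13; interpolating gives 12.7.
P75: r = 15.25; ranks 15–16 are 56, 62; interpolating gives 57.5.
Difference: 57.5 − 12.7 = 44.8.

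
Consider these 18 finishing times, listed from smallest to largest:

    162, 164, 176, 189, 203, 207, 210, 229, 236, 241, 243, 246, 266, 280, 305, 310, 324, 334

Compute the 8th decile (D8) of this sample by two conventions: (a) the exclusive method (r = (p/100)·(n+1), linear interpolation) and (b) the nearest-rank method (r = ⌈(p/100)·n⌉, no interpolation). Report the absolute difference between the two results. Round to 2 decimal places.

n = 18.
(a) r = 15.2; between ranks 15 (305) and 16 (310): 306.
(b) the nearest-rank method: rank 15 → 305.
|306 − 305| = 1.

1.00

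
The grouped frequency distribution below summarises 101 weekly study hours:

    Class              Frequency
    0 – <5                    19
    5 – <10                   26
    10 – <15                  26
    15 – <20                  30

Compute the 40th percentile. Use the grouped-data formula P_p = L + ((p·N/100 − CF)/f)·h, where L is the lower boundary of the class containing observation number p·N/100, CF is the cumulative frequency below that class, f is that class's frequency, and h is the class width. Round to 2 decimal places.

N = 101; target position k = 40/100 · 101 = 40.4.
Cumulative frequencies: 19, 45, 71, 101.
Observation 40.4 falls in the class 5 – <10.
L = 5, CF = 19, f = 26, h = 5.
P40 = 5 + ((40.4 − 19)/26)·5 = 5 + 4.11538 = 9.11538.

9.12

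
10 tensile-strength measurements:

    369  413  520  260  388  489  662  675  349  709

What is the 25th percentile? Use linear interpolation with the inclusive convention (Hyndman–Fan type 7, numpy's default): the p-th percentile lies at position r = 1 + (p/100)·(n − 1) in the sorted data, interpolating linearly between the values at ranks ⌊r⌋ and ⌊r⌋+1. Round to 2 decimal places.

Sorted: 260, 349, 369, 388, 413, 489, 520, 662, 675, 709.
n = 10.
r = 1 + (25/100)·(10 − 1) = 1 + 2.25 = 3.25.
Rank 3 is 369 and rank 4 is 388.
Interpolate: 369 + 0.25·(388 − 369) = 369 + 0.25·19 = 373.75.

373.75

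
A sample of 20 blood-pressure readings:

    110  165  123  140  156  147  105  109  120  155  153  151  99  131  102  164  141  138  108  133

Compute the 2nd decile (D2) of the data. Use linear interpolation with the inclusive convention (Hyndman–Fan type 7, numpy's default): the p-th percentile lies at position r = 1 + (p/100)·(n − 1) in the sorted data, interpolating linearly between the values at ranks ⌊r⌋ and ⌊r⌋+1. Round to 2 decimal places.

Sorted: 99, 102, 105, 108, 109, 110, 120, 123, 131, 133, 138, 140, 141, 147, 151, 153, 155, 156, 164, 165.
n = 20.
r = 1 + (20/100)·(20 − 1) = 1 + 3.8 = 4.8.
Rank 4 is 108 and rank 5 is 109.
Interpolate: 108 + 0.8·(109 − 108) = 108 + 0.8·1 = 108.8.

108.80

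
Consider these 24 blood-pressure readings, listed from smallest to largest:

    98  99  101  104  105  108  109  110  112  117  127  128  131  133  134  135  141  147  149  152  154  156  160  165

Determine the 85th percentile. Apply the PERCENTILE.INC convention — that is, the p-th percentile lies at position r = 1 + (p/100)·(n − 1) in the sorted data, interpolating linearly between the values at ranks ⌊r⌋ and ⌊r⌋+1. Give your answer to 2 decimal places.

153.10

n = 24.
r = 1 + (85/100)·(24 − 1) = 1 + 19.55 = 20.55.
Rank 20 is 152 and rank 21 is 154.
Interpolate: 152 + 0.55·(154 − 152) = 152 + 0.55·2 = 153.1.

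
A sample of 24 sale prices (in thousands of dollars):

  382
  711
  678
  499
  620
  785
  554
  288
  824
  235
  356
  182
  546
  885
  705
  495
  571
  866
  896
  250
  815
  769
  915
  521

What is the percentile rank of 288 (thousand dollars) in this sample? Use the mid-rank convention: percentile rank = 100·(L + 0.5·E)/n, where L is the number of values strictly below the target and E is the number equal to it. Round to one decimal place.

Sorted: 182, 235, 250, 288, 356, 382, 495, 499, 521, 546, 554, 571, 620, 678, 705, 711, 769, 785, 815, 824, 866, 885, 896, 915.
Count below 288: L = 3; count equal: E = 1; n = 24.
Percentile rank = 100·(3 + 0.5·1)/24 = 100·3.5/24 = 14.58.

14.6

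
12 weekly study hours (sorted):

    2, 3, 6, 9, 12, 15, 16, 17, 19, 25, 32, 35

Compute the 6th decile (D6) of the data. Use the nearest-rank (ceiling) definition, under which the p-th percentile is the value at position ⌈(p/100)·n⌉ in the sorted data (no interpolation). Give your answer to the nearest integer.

n = 12.
Position = ⌈60/100 · 12⌉ = ⌈7.2⌉ = 8.
The value at rank 8 is 17.

17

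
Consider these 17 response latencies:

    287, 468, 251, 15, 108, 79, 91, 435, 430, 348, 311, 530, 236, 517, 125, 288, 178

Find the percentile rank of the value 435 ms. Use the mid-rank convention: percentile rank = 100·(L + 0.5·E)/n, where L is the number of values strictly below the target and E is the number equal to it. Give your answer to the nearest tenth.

Sorted: 15, 79, 91, 108, 125, 178, 236, 251, 287, 288, 311, 348, 430, 435, 468, 517, 530.
Count below 435: L = 13; count equal: E = 1; n = 17.
Percentile rank = 100·(13 + 0.5·1)/17 = 100·13.5/17 = 79.41.

79.4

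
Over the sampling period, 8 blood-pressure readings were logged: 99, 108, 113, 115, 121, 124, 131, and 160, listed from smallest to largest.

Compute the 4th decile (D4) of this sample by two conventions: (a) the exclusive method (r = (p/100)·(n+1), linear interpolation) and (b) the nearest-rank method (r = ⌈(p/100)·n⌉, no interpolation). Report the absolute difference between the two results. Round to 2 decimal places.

0.80

n = 8.
(a) r = 3.6; between ranks 3 (113) and 4 (115): 114.2.
(b) the nearest-rank method: rank 4 → 115.
|114.2 − 115| = 0.8.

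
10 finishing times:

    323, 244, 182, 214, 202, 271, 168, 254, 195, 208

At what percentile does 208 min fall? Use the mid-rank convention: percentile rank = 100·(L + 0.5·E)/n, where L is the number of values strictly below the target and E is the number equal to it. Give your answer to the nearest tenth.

Sorted: 168, 182, 195, 202, 208, 214, 244, 254, 271, 323.
Count below 208: L = 4; count equal: E = 1; n = 10.
Percentile rank = 100·(4 + 0.5·1)/10 = 100·4.5/10 = 45.

45.0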